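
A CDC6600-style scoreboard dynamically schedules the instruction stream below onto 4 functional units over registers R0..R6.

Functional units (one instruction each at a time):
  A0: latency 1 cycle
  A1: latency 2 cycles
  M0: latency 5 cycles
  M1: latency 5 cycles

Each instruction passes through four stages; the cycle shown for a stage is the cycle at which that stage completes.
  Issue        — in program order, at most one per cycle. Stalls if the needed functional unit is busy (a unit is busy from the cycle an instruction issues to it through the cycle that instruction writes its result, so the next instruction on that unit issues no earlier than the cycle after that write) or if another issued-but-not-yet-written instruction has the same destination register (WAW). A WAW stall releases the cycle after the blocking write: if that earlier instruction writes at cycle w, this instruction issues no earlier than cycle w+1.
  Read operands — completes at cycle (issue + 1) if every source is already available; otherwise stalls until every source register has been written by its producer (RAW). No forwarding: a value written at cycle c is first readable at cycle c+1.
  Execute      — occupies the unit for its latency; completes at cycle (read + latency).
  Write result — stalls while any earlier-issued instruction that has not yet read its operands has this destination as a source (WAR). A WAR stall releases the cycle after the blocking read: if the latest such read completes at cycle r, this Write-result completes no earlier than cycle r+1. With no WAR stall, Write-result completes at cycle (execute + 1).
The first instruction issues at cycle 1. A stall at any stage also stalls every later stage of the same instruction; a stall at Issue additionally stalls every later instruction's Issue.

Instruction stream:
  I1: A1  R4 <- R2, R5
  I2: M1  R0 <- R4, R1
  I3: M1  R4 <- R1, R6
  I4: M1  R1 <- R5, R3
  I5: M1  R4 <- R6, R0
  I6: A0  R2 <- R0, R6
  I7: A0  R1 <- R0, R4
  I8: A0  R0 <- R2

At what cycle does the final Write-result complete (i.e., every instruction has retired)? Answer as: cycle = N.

[I1] 1/2/4/5
[I2] 2/6/11/12  (RAW R4: wait I1 write@5)
[I3] 13/14/19/20  (struct: M1 busy until I2 writes@12)
[I4] 21/22/27/28  (struct: M1 busy until I3 writes@20)
[I5] 29/30/35/36  (struct: M1 busy until I4 writes@28)
[I6] 30/31/32/33
[I7] 34/37/38/39  (struct: A0 busy until I6 writes@33; RAW R4: wait I5 write@36)
[I8] 40/41/42/43  (struct: A0 busy until I7 writes@39)

cycle = 43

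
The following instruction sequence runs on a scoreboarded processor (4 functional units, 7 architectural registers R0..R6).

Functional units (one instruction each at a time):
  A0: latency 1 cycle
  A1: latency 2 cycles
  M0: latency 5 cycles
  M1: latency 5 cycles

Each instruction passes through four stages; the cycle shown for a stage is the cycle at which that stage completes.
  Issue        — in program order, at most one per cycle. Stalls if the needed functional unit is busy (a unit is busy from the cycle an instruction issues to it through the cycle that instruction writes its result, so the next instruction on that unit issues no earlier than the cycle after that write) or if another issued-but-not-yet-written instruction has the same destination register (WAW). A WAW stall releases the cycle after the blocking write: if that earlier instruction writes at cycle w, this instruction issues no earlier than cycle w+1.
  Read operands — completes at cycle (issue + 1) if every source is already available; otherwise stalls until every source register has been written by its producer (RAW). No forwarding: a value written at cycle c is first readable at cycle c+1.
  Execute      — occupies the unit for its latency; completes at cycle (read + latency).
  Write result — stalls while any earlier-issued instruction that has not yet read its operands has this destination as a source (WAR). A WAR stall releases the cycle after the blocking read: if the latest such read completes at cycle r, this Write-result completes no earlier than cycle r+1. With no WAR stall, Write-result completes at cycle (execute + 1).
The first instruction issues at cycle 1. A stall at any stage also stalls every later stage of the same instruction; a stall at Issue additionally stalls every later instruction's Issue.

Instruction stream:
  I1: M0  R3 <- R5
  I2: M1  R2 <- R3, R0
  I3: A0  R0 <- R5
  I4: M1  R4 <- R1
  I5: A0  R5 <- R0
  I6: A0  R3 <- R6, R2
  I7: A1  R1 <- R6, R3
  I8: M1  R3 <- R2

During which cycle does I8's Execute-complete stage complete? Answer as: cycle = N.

cycle = 31

  I1 | 1 | 2 | 7 | 8
  I2 | 2 | 9 | 14 | 15   RAW R3: wait I1 write@8
  I3 | 3 | 4 | 5 | 10   WAR R0: wait I2 read@9
  I4 | 16 | 17 | 22 | 23   struct: M1 busy until I2 writes@15
  I5 | 17 | 18 | 19 | 20
  I6 | 21 | 22 | 23 | 24   struct: A0 busy until I5 writes@20
  I7 | 22 | 25 | 27 | 28   RAW R3: wait I6 write@24
  I8 | 25 | 26 | 31 | 32   WAW R3: wait I6 write@24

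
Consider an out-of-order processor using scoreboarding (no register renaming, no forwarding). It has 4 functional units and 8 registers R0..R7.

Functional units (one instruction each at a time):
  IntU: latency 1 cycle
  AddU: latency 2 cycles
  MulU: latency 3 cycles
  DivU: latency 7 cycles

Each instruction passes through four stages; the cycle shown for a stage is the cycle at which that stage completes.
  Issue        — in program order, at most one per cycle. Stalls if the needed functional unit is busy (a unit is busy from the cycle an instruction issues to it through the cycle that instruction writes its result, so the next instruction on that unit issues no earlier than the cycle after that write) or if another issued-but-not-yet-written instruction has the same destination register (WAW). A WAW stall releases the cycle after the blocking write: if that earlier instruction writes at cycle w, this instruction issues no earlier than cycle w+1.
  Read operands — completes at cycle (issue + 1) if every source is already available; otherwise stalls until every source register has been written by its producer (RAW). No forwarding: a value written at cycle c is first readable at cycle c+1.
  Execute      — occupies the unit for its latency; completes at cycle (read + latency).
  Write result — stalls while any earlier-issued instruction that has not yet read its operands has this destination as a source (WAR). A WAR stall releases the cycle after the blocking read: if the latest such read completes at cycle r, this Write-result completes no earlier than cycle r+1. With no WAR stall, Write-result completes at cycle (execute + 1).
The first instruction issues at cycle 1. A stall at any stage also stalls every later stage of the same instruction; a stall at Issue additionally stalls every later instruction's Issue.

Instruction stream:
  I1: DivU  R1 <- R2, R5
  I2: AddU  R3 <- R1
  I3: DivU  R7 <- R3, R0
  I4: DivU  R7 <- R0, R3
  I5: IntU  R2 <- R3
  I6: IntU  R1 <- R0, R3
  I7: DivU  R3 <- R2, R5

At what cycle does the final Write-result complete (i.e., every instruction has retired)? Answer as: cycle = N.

cycle = 43

c1: I1→DivU
c2: I1 RO, I2→AddU
c9: I1 EX
c10: I1 WR R1
c11: I2 RO, I3→DivU
c13: I2 EX
c14: I2 WR R3
c15: I3 RO
c22: I3 EX
c23: I3 WR R7
c24: I4→DivU
c25: I4 RO, I5→IntU
c26: I5 RO
c27: I5 EX
c28: I5 WR R2
c29: I6→IntU
c30: I6 RO
c31: I6 EX
c32: I4 EX, I6 WR R1
c33: I4 WR R7
c34: I7→DivU
c35: I7 RO
c42: I7 EX
c43: I7 WR R3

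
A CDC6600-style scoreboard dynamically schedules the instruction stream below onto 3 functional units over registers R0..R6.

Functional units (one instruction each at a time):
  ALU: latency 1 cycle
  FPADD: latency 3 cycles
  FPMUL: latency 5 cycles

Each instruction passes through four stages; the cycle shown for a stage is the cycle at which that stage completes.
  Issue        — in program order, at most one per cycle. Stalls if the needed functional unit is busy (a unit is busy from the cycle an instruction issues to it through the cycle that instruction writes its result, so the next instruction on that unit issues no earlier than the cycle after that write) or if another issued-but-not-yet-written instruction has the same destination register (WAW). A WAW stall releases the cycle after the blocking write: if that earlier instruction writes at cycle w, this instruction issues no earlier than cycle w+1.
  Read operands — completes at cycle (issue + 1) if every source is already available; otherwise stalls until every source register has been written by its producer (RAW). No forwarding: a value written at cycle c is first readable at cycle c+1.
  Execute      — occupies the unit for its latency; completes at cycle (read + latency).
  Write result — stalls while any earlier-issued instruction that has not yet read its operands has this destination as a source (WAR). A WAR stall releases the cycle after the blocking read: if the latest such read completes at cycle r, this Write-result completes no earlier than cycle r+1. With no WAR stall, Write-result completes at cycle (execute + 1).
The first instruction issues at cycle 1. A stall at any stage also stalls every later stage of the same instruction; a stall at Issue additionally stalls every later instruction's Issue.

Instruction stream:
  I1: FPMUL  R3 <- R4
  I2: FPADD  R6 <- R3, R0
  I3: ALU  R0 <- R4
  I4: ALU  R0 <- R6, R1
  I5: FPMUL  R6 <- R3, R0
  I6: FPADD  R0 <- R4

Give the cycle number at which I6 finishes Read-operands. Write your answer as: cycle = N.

cycle = 18

c1: issue I1 (FPMUL)
c2: I1 read-ops, issue I2 (FPADD)
c3: issue I3 (ALU)
c4: I3 read-ops
c5: I3 finished on ALU
c7: I1 finished on FPMUL
c8: I1→R3
c9: I2 read-ops
c10: I3→R0
c11: issue I4 (ALU)
c12: I2 finished on FPADD
c13: I2→R6
c14: I4 read-ops, issue I5 (FPMUL)
c15: I4 finished on ALU
c16: I4→R0
c17: I5 read-ops, issue I6 (FPADD)
c18: I6 read-ops
c21: I6 finished on FPADD
c22: I5 finished on FPMUL, I6→R0
c23: I5→R6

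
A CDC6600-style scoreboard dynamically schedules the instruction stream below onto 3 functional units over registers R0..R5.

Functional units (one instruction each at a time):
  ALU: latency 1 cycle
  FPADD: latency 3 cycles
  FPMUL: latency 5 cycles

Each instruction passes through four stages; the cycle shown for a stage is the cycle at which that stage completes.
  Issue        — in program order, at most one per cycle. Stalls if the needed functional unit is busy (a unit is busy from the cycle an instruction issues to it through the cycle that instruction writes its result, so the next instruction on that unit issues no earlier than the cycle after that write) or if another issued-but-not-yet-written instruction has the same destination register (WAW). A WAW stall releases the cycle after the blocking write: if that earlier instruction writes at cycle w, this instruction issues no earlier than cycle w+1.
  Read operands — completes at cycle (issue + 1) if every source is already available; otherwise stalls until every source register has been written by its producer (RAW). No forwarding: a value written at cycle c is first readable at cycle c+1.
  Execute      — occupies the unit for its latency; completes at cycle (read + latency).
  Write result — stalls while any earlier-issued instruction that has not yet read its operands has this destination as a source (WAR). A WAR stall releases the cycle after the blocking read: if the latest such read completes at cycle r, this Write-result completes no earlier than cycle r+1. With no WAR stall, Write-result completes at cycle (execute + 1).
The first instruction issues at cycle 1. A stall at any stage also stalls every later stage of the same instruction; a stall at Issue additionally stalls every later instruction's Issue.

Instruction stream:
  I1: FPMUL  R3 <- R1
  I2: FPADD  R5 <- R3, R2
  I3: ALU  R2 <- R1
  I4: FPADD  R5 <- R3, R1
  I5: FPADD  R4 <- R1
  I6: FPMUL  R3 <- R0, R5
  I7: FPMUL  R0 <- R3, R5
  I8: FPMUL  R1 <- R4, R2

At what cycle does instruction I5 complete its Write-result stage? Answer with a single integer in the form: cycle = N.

cycle = 25

c1: issue I1 (FPMUL)
c2: I1 read-ops | issue I2 (FPADD)
c3: issue I3 (ALU)
c4: I3 read-ops
c5: I3 finished on ALU
c7: I1 finished on FPMUL
c8: I1→R3
c9: I2 read-ops
c10: I3→R2
c12: I2 finished on FPADD
c13: I2→R5
c14: issue I4 (FPADD)
c15: I4 read-ops
c18: I4 finished on FPADD
c19: I4→R5
c20: issue I5 (FPADD)
c21: I5 read-ops | issue I6 (FPMUL)
c22: I6 read-ops
c24: I5 finished on FPADD
c25: I5→R4
c27: I6 finished on FPMUL
c28: I6→R3
c29: issue I7 (FPMUL)
c30: I7 read-ops
c35: I7 finished on FPMUL
c36: I7→R0
c37: issue I8 (FPMUL)
c38: I8 read-ops
c43: I8 finished on FPMUL
c44: I8→R1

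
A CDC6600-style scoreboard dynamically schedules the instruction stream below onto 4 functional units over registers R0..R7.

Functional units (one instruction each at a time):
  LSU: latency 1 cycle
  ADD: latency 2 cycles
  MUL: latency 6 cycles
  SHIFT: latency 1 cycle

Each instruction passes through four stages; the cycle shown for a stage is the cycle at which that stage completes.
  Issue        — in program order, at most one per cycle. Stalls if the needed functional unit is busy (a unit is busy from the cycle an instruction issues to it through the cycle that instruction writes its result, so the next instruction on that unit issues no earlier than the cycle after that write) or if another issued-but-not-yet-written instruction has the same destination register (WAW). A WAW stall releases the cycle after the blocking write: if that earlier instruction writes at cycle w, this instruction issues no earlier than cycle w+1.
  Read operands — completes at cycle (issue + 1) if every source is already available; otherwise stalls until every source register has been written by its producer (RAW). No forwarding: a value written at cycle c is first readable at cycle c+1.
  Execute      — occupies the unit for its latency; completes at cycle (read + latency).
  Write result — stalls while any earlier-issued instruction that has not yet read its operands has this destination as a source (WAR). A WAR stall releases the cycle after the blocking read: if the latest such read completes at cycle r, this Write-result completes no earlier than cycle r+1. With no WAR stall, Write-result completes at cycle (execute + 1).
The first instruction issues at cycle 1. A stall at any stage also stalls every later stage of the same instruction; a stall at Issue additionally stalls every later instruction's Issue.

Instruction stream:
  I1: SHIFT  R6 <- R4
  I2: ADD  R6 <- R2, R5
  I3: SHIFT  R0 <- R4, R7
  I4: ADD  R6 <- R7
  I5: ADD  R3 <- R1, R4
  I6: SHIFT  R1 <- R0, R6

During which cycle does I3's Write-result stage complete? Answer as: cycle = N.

[1] I1 dispatched to SHIFT
[2] I1 operands ready
[3] I1 complete
[4] R6←I1
[5] I2 dispatched to ADD
[6] I2 operands ready · I3 dispatched to SHIFT
[7] I3 operands ready
[8] I2 complete · I3 complete
[9] R6←I2 · R0←I3
[10] I4 dispatched to ADD
[11] I4 operands ready
[13] I4 complete
[14] R6←I4
[15] I5 dispatched to ADD
[16] I5 operands ready · I6 dispatched to SHIFT
[17] I6 operands ready
[18] I5 complete · I6 complete
[19] R3←I5 · R1←I6

cycle = 9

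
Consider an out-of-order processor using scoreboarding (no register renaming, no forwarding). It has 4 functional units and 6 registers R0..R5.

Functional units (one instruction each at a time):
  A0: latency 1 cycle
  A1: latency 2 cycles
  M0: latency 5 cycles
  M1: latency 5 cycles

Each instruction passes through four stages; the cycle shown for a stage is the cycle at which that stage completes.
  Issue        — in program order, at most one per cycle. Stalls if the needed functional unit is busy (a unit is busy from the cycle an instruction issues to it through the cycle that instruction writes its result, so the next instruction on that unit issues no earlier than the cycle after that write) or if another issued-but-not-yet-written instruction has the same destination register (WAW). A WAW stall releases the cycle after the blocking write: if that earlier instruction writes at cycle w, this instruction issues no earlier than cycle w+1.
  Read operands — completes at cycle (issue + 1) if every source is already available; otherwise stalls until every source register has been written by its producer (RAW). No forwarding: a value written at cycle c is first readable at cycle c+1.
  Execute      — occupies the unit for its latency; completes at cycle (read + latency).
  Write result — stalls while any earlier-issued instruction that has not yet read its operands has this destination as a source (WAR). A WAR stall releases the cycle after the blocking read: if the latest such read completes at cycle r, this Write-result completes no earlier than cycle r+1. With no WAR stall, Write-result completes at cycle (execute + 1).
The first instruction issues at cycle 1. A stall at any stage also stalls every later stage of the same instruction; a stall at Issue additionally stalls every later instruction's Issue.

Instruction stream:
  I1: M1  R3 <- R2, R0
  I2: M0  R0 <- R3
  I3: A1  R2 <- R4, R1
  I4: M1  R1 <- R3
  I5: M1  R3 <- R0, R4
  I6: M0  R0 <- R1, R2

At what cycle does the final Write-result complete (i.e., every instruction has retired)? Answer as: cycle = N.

cycle = 25

I1  is:1  ro:2  ex:7  wr:8
I2  is:2  ro:9  ex:14  wr:15  — RAW R3: wait I1 write@8
I3  is:3  ro:4  ex:6  wr:7
I4  is:9  ro:10  ex:15  wr:16  — struct: M1 busy until I1 writes@8
I5  is:17  ro:18  ex:23  wr:24  — struct: M1 busy until I4 writes@16
I6  is:18  ro:19  ex:24  wr:25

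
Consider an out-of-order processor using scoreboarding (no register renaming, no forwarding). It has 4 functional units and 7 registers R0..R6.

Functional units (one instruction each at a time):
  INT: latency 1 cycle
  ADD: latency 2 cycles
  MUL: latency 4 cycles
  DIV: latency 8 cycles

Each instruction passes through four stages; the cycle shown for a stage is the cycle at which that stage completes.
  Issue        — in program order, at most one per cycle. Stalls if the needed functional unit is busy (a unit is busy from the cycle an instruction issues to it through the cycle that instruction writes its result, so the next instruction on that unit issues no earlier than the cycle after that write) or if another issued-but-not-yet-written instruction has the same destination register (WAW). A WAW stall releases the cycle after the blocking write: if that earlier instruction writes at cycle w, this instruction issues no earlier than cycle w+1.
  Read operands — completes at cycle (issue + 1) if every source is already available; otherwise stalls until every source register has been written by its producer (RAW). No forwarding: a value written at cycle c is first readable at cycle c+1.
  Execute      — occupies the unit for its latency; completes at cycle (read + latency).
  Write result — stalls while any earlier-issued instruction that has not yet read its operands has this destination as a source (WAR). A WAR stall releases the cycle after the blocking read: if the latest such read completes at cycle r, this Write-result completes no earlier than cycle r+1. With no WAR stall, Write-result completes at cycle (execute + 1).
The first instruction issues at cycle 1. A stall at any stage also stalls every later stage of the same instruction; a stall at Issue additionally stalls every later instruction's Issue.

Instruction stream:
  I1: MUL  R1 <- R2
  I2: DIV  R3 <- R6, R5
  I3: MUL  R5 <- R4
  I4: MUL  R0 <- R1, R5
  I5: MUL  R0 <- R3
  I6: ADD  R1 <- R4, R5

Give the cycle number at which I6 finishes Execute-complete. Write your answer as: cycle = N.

cycle = 26

[1] issue I1 (MUL)
[2] I1 read-ops, issue I2 (DIV)
[3] I2 read-ops
[6] I1 finished on MUL
[7] I1→R1
[8] issue I3 (MUL)
[9] I3 read-ops
[11] I2 finished on DIV
[12] I2→R3
[13] I3 finished on MUL
[14] I3→R5
[15] issue I4 (MUL)
[16] I4 read-ops
[20] I4 finished on MUL
[21] I4→R0
[22] issue I5 (MUL)
[23] I5 read-ops, issue I6 (ADD)
[24] I6 read-ops
[26] I6 finished on ADD
[27] I5 finished on MUL, I6→R1
[28] I5→R0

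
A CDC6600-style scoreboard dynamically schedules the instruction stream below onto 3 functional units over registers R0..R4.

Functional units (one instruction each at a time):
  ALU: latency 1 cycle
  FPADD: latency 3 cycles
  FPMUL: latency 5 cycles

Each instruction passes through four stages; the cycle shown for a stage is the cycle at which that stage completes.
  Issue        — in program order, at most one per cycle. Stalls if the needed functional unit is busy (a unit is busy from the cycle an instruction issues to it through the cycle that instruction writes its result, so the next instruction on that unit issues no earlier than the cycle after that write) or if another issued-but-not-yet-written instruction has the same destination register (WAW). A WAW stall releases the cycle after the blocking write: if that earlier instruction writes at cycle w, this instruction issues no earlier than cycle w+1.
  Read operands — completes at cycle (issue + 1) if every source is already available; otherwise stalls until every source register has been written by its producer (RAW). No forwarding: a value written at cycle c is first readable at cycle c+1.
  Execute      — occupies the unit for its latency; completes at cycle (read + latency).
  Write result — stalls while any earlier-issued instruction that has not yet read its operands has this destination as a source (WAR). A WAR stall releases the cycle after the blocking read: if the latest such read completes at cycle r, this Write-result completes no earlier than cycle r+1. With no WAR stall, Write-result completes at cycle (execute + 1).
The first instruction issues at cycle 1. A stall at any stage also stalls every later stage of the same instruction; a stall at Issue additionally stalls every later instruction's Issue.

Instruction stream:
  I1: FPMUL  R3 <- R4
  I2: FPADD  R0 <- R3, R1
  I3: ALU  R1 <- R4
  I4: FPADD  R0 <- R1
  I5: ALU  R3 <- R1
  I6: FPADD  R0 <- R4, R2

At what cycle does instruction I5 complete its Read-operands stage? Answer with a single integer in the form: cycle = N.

[I1] 1/2/7/8
[I2] 2/9/12/13  (RAW R3: wait I1 write@8)
[I3] 3/4/5/10  (WAR R1: wait I2 read@9)
[I4] 14/15/18/19  (struct: FPADD busy until I2 writes@13)
[I5] 15/16/17/18
[I6] 20/21/24/25  (struct: FPADD busy until I4 writes@19)

cycle = 16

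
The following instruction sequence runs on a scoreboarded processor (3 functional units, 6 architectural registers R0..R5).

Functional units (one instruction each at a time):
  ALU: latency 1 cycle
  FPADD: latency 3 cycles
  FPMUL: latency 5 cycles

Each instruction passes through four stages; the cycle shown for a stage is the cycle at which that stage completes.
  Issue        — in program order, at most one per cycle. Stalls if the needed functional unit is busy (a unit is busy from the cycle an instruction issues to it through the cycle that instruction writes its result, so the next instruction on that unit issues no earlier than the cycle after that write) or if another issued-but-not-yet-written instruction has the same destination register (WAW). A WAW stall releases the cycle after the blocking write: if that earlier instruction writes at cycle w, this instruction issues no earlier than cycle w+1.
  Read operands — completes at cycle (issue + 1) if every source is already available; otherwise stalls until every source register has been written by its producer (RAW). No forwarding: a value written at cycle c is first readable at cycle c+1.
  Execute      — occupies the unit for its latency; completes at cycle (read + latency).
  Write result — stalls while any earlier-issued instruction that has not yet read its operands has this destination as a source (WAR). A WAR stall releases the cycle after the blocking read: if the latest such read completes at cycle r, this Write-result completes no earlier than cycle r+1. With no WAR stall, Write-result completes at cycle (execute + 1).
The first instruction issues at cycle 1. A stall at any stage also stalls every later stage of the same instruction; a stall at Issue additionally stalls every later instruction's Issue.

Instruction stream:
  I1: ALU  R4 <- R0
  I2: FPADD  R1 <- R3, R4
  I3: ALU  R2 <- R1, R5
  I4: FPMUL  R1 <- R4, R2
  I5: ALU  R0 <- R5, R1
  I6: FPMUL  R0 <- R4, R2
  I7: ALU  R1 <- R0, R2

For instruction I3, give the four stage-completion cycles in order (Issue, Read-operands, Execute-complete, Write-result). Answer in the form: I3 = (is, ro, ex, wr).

[1] I1→ALU
[2] I1 RO · I2→FPADD
[3] I1 EX
[4] I1 WR R4
[5] I2 RO · I3→ALU
[8] I2 EX
[9] I2 WR R1
[10] I3 RO · I4→FPMUL
[11] I3 EX
[12] I3 WR R2
[13] I4 RO · I5→ALU
[18] I4 EX
[19] I4 WR R1
[20] I5 RO
[21] I5 EX
[22] I5 WR R0
[23] I6→FPMUL
[24] I6 RO · I7→ALU
[29] I6 EX
[30] I6 WR R0
[31] I7 RO
[32] I7 EX
[33] I7 WR R1

I3 = (5, 10, 11, 12)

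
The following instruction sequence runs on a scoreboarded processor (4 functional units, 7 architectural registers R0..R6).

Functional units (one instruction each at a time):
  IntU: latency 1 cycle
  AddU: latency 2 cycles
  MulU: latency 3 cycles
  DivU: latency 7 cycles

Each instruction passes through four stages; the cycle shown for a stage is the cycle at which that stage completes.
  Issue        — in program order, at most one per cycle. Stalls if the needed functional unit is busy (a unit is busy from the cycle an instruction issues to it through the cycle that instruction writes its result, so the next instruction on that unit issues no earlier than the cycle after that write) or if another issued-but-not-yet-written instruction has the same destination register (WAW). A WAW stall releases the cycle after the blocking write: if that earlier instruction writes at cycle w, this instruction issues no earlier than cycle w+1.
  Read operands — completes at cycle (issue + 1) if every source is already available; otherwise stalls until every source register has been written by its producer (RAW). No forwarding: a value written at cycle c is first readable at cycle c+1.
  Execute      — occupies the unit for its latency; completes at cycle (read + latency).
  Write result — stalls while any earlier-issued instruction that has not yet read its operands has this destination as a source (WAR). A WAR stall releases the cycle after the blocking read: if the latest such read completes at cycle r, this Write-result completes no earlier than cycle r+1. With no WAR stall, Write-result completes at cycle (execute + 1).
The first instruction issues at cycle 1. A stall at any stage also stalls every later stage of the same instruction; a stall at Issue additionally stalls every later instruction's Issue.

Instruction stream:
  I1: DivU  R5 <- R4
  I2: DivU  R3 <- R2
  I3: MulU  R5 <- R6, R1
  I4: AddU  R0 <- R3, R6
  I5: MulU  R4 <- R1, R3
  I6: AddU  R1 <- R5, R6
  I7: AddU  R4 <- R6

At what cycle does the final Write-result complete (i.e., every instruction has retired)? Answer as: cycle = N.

t=1  I1 dispatched to DivU
t=2  I1 operands ready
t=9  I1 complete
t=10  R5←I1
t=11  I2 dispatched to DivU
t=12  I2 operands ready, I3 dispatched to MulU
t=13  I3 operands ready, I4 dispatched to AddU
t=16  I3 complete
t=17  R5←I3
t=18  I5 dispatched to MulU
t=19  I2 complete
t=20  R3←I2
t=21  I4 operands ready, I5 operands ready
t=23  I4 complete
t=24  R0←I4, I5 complete
t=25  R4←I5, I6 dispatched to AddU
t=26  I6 operands ready
t=28  I6 complete
t=29  R1←I6
t=30  I7 dispatched to AddU
t=31  I7 operands ready
t=33  I7 complete
t=34  R4←I7

cycle = 34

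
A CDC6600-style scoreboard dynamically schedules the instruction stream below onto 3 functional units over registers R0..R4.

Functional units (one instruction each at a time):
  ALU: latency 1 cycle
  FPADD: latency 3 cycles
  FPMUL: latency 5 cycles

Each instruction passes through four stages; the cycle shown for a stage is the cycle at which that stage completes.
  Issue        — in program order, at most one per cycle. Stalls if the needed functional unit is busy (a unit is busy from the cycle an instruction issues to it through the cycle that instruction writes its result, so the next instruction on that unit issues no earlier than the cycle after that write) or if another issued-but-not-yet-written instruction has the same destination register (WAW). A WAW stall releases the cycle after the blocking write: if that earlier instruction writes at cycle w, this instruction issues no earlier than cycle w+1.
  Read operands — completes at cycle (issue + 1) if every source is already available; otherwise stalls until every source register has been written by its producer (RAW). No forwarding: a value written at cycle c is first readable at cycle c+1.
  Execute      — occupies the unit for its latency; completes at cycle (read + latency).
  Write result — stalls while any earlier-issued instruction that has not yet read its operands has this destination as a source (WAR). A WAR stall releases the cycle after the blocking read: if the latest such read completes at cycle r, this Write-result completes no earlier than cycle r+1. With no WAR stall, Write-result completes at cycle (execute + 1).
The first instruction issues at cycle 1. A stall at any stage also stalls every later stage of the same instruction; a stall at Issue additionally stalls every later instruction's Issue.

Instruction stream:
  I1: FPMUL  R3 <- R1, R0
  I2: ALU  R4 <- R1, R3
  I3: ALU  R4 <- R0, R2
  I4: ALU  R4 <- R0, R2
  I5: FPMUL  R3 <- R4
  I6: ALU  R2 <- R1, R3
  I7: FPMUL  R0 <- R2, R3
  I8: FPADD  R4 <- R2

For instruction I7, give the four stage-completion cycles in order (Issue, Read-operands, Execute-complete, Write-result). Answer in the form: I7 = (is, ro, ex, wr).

t=1  I1 issues→FPMUL
t=2  I1 reads · I2 issues→ALU
t=7  I1 exec-done
t=8  I1 writes R3
t=9  I2 reads
t=10  I2 exec-done
t=11  I2 writes R4
t=12  I3 issues→ALU
t=13  I3 reads
t=14  I3 exec-done
t=15  I3 writes R4
t=16  I4 issues→ALU
t=17  I4 reads · I5 issues→FPMUL
t=18  I4 exec-done
t=19  I4 writes R4
t=20  I5 reads · I6 issues→ALU
t=25  I5 exec-done
t=26  I5 writes R3
t=27  I6 reads · I7 issues→FPMUL
t=28  I6 exec-done · I8 issues→FPADD
t=29  I6 writes R2
t=30  I7 reads · I8 reads
t=33  I8 exec-done
t=34  I8 writes R4
t=35  I7 exec-done
t=36  I7 writes R0

I7 = (27, 30, 35, 36)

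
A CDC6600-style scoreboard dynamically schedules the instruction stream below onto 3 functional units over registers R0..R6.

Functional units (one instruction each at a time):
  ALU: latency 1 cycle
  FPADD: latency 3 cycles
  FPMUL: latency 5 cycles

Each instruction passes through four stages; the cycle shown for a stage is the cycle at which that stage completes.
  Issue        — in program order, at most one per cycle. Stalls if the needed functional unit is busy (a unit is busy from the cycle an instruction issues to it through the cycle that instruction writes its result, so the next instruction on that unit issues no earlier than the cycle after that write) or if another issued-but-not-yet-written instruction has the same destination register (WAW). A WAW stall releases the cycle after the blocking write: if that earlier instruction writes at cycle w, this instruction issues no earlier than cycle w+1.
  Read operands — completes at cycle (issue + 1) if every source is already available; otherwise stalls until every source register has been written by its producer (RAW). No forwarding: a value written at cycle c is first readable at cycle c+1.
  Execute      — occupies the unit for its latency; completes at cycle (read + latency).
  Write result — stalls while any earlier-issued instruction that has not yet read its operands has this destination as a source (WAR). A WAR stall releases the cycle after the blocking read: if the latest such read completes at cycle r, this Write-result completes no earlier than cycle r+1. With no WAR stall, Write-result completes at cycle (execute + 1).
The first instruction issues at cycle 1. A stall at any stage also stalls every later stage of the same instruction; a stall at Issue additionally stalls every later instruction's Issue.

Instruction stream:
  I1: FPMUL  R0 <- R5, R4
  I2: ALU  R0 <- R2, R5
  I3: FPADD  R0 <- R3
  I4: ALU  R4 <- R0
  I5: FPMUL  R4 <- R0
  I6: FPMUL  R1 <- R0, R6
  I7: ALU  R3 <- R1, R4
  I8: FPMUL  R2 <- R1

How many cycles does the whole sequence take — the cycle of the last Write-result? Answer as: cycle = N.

cycle = 45

I1: IS=1 RO=2 EX=7 WR=8
I2: IS=9 RO=10 EX=11 WR=12  [WAW R0: wait I1 write@8]
I3: IS=13 RO=14 EX=17 WR=18  [WAW R0: wait I2 write@12]
I4: IS=14 RO=19 EX=20 WR=21  [RAW R0: wait I3 write@18]
I5: IS=22 RO=23 EX=28 WR=29  [WAW R4: wait I4 write@21]
I6: IS=30 RO=31 EX=36 WR=37  [struct: FPMUL busy until I5 writes@29]
I7: IS=31 RO=38 EX=39 WR=40  [RAW R1: wait I6 write@37]
I8: IS=38 RO=39 EX=44 WR=45  [struct: FPMUL busy until I6 writes@37]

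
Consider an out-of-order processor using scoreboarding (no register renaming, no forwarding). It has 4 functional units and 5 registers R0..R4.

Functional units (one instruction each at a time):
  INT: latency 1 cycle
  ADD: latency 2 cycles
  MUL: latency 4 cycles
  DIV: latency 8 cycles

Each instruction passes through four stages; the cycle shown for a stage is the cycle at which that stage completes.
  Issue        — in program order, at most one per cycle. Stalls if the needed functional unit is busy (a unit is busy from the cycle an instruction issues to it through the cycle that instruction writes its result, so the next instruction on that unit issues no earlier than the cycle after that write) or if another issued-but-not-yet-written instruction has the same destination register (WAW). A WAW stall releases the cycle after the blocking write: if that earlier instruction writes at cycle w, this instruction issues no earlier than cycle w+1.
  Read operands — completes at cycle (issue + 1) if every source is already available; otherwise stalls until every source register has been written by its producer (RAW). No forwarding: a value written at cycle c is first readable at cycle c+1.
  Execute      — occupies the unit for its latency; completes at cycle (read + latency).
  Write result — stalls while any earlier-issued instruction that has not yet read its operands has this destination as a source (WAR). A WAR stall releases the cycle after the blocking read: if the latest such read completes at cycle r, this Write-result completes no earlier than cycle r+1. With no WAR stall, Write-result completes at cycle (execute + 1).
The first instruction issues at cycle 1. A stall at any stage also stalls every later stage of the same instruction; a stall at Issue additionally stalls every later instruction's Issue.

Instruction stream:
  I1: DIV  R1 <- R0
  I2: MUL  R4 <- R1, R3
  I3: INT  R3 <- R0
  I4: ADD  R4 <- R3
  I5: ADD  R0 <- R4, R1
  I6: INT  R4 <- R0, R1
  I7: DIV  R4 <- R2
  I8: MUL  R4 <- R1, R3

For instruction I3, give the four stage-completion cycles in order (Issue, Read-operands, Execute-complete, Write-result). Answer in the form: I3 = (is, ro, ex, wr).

I3 = (3, 4, 5, 13)

I1: IS=1 RO=2 EX=10 WR=11
I2: IS=2 RO=12 EX=16 WR=17  [RAW R1: wait I1 write@11]
I3: IS=3 RO=4 EX=5 WR=13  [WAR R3: wait I2 read@12]
I4: IS=18 RO=19 EX=21 WR=22  [WAW R4: wait I2 write@17]
I5: IS=23 RO=24 EX=26 WR=27  [struct: ADD busy until I4 writes@22]
I6: IS=24 RO=28 EX=29 WR=30  [RAW R0: wait I5 write@27]
I7: IS=31 RO=32 EX=40 WR=41  [WAW R4: wait I6 write@30]
I8: IS=42 RO=43 EX=47 WR=48  [WAW R4: wait I7 write@41]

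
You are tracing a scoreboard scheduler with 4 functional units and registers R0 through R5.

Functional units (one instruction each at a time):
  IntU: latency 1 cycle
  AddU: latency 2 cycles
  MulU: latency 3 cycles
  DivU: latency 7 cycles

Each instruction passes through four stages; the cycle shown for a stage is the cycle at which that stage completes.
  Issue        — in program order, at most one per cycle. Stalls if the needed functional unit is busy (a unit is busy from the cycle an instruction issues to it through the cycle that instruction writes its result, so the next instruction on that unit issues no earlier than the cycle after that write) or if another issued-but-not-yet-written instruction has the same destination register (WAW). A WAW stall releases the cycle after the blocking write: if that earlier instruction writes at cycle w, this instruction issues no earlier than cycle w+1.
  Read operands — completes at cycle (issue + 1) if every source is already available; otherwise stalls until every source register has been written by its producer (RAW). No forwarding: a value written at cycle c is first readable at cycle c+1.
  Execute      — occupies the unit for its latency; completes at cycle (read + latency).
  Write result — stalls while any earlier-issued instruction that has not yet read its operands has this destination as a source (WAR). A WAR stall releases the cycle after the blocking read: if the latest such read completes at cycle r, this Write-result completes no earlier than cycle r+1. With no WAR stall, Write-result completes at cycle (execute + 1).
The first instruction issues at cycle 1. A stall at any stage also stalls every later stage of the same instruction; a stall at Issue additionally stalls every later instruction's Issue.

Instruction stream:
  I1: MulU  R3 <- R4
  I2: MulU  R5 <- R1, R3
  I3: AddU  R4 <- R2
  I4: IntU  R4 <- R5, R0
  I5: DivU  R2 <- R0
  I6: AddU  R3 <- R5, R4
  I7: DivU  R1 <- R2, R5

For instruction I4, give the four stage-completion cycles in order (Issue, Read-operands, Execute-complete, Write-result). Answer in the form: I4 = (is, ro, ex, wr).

I4 = (13, 14, 15, 16)

c1: I1 dispatched to MulU
c2: I1 operands ready
c5: I1 complete
c6: R3←I1
c7: I2 dispatched to MulU
c8: I2 operands ready, I3 dispatched to AddU
c9: I3 operands ready
c11: I2 complete, I3 complete
c12: R5←I2, R4←I3
c13: I4 dispatched to IntU
c14: I4 operands ready, I5 dispatched to DivU
c15: I4 complete, I5 operands ready, I6 dispatched to AddU
c16: R4←I4
c17: I6 operands ready
c19: I6 complete
c20: R3←I6
c22: I5 complete
c23: R2←I5
c24: I7 dispatched to DivU
c25: I7 operands ready
c32: I7 complete
c33: R1←I7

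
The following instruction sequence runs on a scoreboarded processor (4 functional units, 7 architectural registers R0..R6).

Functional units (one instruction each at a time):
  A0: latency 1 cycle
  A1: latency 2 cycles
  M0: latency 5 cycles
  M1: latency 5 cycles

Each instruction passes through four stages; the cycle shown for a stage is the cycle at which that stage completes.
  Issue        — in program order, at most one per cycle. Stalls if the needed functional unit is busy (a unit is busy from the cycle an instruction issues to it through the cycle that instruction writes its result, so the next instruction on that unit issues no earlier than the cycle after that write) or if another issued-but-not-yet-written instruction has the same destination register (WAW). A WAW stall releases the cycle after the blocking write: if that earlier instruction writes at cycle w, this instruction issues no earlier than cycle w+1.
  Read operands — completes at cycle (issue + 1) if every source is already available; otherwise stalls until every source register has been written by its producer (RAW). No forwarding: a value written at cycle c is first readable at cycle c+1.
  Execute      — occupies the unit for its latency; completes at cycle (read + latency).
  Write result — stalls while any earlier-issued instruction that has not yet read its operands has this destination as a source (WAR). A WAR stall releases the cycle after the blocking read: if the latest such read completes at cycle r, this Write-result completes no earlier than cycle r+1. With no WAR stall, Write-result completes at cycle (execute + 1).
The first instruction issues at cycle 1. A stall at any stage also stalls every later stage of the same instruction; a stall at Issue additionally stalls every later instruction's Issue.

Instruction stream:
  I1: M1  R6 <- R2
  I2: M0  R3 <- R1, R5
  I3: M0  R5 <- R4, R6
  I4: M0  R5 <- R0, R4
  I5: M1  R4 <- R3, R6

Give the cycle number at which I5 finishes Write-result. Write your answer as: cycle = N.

t=1  I1 dispatched to M1
t=2  I1 operands ready, I2 dispatched to M0
t=3  I2 operands ready
t=7  I1 complete
t=8  R6←I1, I2 complete
t=9  R3←I2
t=10  I3 dispatched to M0
t=11  I3 operands ready
t=16  I3 complete
t=17  R5←I3
t=18  I4 dispatched to M0
t=19  I4 operands ready, I5 dispatched to M1
t=20  I5 operands ready
t=24  I4 complete
t=25  R5←I4, I5 complete
t=26  R4←I5

cycle = 26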